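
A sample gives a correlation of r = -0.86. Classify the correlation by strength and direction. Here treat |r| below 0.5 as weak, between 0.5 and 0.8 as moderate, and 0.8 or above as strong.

strong negative

r = -0.86 < 0 so the relationship is negative.
|r| = 0.86, which falls in the strong range.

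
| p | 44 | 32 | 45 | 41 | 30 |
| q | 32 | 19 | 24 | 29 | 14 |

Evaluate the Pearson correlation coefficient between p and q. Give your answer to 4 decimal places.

0.8564

n = 5, Σp = 192, Σq = 118, Σp² = 7566, Σq² = 2998, Σpq = 4705
nΣpq − ΣpΣq = 23525 − 22656 = 869
nΣp² − (Σp)² = 37830 − 36864 = 966; nΣq² − (Σq)² = 14990 − 13924 = 1066
r = 869 / √(966 × 1066) = 869 / 1014.7689 ≈ 0.8564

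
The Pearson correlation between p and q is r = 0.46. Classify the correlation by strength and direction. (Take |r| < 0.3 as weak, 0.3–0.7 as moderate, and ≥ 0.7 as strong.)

r = 0.46 > 0 so the relationship is positive.
|r| = 0.46, which falls in the moderate range.

moderate positive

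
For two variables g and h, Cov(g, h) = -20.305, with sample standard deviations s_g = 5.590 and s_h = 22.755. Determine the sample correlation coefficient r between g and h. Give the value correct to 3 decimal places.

r = Cov(g,h) / (s_g · s_h) = -20.305 / (5.590 × 22.755)
  = -20.305 / 127.2004 ≈ -0.160

-0.160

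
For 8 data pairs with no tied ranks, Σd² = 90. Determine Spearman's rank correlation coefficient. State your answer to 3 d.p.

-0.071

ρ = 1 − 6Σd² / [n(n²−1)] = 1 − 6×90 / (8×63)
  = 1 − 540/504 = 1 − 1.0714 ≈ -0.071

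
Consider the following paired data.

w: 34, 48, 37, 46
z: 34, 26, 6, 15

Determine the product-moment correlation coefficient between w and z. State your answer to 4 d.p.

-0.1007

n = 4, Σw = 165, Σz = 81, Σw² = 6945, Σz² = 2093, Σwz = 3316
nΣwz − ΣwΣz = 13264 − 13365 = -101
nΣw² − (Σw)² = 27780 − 27225 = 555; nΣz² − (Σz)² = 8372 − 6561 = 1811
r = -101 / √(555 × 1811) = -101 / 1002.5493 ≈ -0.1007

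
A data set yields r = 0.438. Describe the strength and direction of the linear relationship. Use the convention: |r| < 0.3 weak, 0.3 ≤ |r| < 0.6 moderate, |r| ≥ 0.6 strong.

r = 0.438 > 0 so the relationship is positive.
|r| = 0.438, which falls in the moderate range.

moderate positive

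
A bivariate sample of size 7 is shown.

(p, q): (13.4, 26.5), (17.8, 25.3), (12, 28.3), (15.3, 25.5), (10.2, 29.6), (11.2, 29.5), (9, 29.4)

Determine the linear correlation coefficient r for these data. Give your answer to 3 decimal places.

n = 7, Σp = 88.9, Σq = 194.1, Σp² = 1184.97, Σq² = 5404.25, Σpq = 2432.11
nΣpq − ΣpΣq = 17024.77 − 17255.49 = -230.72
nΣp² − (Σp)² = 8294.79 − 7903.21 = 391.58; nΣq² − (Σq)² = 37829.75 − 37674.81 = 154.94
r = -230.72 / √(391.58 × 154.94) = -230.72 / 246.3157 ≈ -0.937

-0.937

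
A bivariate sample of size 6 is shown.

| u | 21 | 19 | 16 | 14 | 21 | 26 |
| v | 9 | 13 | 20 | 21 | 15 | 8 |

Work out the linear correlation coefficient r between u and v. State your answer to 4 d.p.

-0.9057

n = 6, Σu = 117, Σv = 86, Σu² = 2371, Σv² = 1380, Σuv = 1573
nΣuv − ΣuΣv = 9438 − 10062 = -624
nΣu² − (Σu)² = 14226 − 13689 = 537; nΣv² − (Σv)² = 8280 − 7396 = 884
r = -624 / √(537 × 884) = -624 / 688.9906 ≈ -0.9057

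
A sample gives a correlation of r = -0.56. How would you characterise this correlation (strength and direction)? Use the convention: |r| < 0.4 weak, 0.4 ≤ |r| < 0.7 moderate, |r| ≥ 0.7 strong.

moderate negative

r = -0.56 < 0 so the relationship is negative.
|r| = 0.56, which falls in the moderate range.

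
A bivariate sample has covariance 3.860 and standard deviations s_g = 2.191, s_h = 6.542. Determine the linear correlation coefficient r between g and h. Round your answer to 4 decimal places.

0.2693

r = Cov(g,h) / (s_g · s_h) = 3.860 / (2.191 × 6.542)
  = 3.860 / 14.3335 ≈ 0.2693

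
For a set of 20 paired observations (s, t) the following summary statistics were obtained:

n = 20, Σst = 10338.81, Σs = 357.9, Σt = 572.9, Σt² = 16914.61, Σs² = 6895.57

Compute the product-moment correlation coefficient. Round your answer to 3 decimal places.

r = (nΣst − ΣsΣt) / √[(nΣs² − (Σs)²)(nΣt² − (Σt)²)]
Numerator: 20×10338.81 − 357.9×572.9 = 1735.29
Denominator: √[(137911.4 − 128092.41)(338292.2 − 328214.41)] = √[9818.99 × 10077.79] = 9947.5484
r = 1735.29 / 9947.5484 ≈ 0.174

0.174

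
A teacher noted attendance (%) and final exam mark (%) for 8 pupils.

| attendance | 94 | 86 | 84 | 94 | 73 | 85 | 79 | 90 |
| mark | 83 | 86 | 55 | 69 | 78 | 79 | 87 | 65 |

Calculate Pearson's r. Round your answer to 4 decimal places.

-0.1933

n = 8, Σx = 685, Σy = 602, Σx² = 59019, Σy² = 46190, Σxy = 51436
nΣxy − ΣxΣy = 411488 − 412370 = -882
nΣx² − (Σx)² = 472152 − 469225 = 2927; nΣy² − (Σy)² = 369520 − 362404 = 7116
r = -882 / √(2927 × 7116) = -882 / 4563.8287 ≈ -0.1933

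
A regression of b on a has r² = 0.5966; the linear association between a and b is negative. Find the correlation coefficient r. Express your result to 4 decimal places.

|r| = √0.5966 = 0.7724
The association is negative, so r = −0.7724.

-0.7724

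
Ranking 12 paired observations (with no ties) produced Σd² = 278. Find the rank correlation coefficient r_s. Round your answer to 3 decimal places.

0.028

ρ = 1 − 6Σd² / [n(n²−1)] = 1 − 6×278 / (12×143)
  = 1 − 1668/1716 = 1 − 0.9720 ≈ 0.028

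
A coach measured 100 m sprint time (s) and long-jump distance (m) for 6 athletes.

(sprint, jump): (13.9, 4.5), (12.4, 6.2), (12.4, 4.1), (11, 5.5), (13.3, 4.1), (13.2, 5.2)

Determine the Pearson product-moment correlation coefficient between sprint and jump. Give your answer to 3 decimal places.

-0.463

n = 6, Σx = 76.2, Σy = 29.6, Σx² = 972.86, Σy² = 149.6, Σxy = 373.94
nΣxy − ΣxΣy = 2243.64 − 2255.52 = -11.88
nΣx² − (Σx)² = 5837.16 − 5806.44 = 30.72; nΣy² − (Σy)² = 897.6 − 876.16 = 21.44
r = -11.88 / √(30.72 × 21.44) = -11.88 / 25.6639 ≈ -0.463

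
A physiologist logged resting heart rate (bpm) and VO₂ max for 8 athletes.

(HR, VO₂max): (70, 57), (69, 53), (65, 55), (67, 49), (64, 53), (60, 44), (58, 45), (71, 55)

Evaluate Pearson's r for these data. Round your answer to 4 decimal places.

0.8278

n = 8, Σx = 524, Σy = 411, Σx² = 34476, Σy² = 21279, Σxy = 27052
nΣxy − ΣxΣy = 216416 − 215364 = 1052
nΣx² − (Σx)² = 275808 − 274576 = 1232; nΣy² − (Σy)² = 170232 − 168921 = 1311
r = 1052 / √(1232 × 1311) = 1052 / 1270.8863 ≈ 0.8278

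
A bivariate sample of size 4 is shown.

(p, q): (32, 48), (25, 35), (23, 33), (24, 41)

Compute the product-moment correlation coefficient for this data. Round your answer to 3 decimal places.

0.871

n = 4, Σp = 104, Σq = 157, Σp² = 2754, Σq² = 6299, Σpq = 4154
nΣpq − ΣpΣq = 16616 − 16328 = 288
nΣp² − (Σp)² = 11016 − 10816 = 200; nΣq² − (Σq)² = 25196 − 24649 = 547
r = 288 / √(200 × 547) = 288 / 330.7567 ≈ 0.871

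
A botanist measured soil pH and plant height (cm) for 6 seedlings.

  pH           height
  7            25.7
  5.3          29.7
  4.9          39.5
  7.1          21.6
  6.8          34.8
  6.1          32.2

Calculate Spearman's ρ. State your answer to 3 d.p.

-0.771

Rank pH: 5, 2, 1, 6, 4, 3
Rank height: 2, 3, 6, 1, 5, 4
d = rank(pH) − rank(height): 3, -1, -5, 5, -1, -1; Σd² = 62
ρ = 1 − 6Σd² / [n(n²−1)] = 1 − 6×62 / (6×35) = 1 − 372/210 ≈ -0.771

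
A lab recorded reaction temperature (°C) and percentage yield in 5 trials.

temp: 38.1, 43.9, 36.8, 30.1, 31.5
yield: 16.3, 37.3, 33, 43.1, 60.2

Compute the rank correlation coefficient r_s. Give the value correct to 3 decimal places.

-0.600

Rank temp: 4, 5, 3, 1, 2
Rank yield: 1, 3, 2, 4, 5
d = rank(temp) − rank(yield): 3, 2, 1, -3, -3; Σd² = 32
ρ = 1 − 6Σd² / [n(n²−1)] = 1 − 6×32 / (5×24) = 1 − 192/120 ≈ -0.600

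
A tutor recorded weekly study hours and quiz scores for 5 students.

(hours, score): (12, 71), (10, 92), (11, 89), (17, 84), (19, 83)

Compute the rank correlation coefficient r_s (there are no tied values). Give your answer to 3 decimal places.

Rank hours: 3, 1, 2, 4, 5
Rank score: 1, 5, 4, 3, 2
d = rank(hours) − rank(score): 2, -4, -2, 1, 3; Σd² = 34
ρ = 1 − 6Σd² / [n(n²−1)] = 1 − 6×34 / (5×24) = 1 − 204/120 ≈ -0.700

-0.700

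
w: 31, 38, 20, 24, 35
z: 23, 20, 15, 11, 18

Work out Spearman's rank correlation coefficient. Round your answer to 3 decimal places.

Rank w: 3, 5, 1, 2, 4
Rank z: 5, 4, 2, 1, 3
d = rank(w) − rank(z): -2, 1, -1, 1, 1; Σd² = 8
ρ = 1 − 6Σd² / [n(n²−1)] = 1 − 6×8 / (5×24) = 1 − 48/120 ≈ 0.600

0.600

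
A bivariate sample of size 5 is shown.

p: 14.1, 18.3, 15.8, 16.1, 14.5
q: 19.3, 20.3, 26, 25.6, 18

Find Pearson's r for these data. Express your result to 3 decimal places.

n = 5, Σp = 78.8, Σq = 109.2, Σp² = 1252.8, Σq² = 2439.94, Σpq = 1727.58
nΣpq − ΣpΣq = 8637.9 − 8604.96 = 32.94
nΣp² − (Σp)² = 6264 − 6209.44 = 54.56; nΣq² − (Σq)² = 12199.7 − 11924.64 = 275.06
r = 32.94 / √(54.56 × 275.06) = 32.94 / 122.5042 ≈ 0.269

0.269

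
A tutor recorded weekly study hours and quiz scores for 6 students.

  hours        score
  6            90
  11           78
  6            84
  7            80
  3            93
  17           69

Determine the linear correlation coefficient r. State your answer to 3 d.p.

n = 6, Σx = 50, Σy = 494, Σx² = 540, Σy² = 41050, Σxy = 3914
nΣxy − ΣxΣy = 23484 − 24700 = -1216
nΣx² − (Σx)² = 3240 − 2500 = 740; nΣy² − (Σy)² = 246300 − 244036 = 2264
r = -1216 / √(740 × 2264) = -1216 / 1294.3570 ≈ -0.939

-0.939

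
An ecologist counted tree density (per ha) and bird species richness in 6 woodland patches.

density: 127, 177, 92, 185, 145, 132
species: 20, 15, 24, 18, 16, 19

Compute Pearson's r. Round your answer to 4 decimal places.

n = 6, Σx = 858, Σy = 112, Σx² = 128596, Σy² = 2142, Σxy = 15561
nΣxy − ΣxΣy = 93366 − 96096 = -2730
nΣx² − (Σx)² = 771576 − 736164 = 35412; nΣy² − (Σy)² = 12852 − 12544 = 308
r = -2730 / √(35412 × 308) = -2730 / 3302.5590 ≈ -0.8266

-0.8266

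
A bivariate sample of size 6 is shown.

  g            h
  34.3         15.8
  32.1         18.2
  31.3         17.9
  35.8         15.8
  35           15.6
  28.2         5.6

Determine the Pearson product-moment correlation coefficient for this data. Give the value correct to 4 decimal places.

0.6310

n = 6, Σg = 196.7, Σh = 88.9, Σg² = 6488.47, Σh² = 1425.65, Σgh = 2955.99
nΣgh − ΣgΣh = 17735.94 − 17486.63 = 249.31
nΣg² − (Σg)² = 38930.82 − 38690.89 = 239.93; nΣh² − (Σh)² = 8553.9 − 7903.21 = 650.69
r = 249.31 / √(239.93 × 650.69) = 249.31 / 395.1203 ≈ 0.6310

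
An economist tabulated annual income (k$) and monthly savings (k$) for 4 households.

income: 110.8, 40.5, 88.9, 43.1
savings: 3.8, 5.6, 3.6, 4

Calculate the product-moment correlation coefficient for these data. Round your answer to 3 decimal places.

-0.669

n = 4, Σx = 283.3, Σy = 17, Σx² = 23677.71, Σy² = 74.76, Σxy = 1140.28
nΣxy − ΣxΣy = 4561.12 − 4816.1 = -254.98
nΣx² − (Σx)² = 94710.84 − 80258.89 = 14451.95; nΣy² − (Σy)² = 299.04 − 289 = 10.04
r = -254.98 / √(14451.95 × 10.04) = -254.98 / 380.9168 ≈ -0.669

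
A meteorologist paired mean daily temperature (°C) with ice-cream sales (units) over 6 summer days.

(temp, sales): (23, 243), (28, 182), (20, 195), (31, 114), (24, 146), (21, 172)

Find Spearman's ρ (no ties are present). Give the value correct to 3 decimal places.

-0.600

Rank temp: 3, 5, 1, 6, 4, 2
Rank sales: 6, 4, 5, 1, 2, 3
d = rank(temp) − rank(sales): -3, 1, -4, 5, 2, -1; Σd² = 56
ρ = 1 − 6Σd² / [n(n²−1)] = 1 − 6×56 / (6×35) = 1 − 336/210 ≈ -0.600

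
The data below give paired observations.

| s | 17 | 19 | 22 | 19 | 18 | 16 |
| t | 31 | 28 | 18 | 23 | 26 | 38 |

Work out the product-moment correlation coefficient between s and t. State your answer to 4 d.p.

n = 6, Σs = 111, Σt = 164, Σs² = 2075, Σt² = 4718, Σst = 2968
nΣst − ΣsΣt = 17808 − 18204 = -396
nΣs² − (Σs)² = 12450 − 12321 = 129; nΣt² − (Σt)² = 28308 − 26896 = 1412
r = -396 / √(129 × 1412) = -396 / 426.7880 ≈ -0.9279

-0.9279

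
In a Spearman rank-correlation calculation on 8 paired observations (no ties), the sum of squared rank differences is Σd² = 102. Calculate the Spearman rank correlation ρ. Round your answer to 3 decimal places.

-0.214

ρ = 1 − 6Σd² / [n(n²−1)] = 1 − 6×102 / (8×63)
  = 1 − 612/504 = 1 − 1.2143 ≈ -0.214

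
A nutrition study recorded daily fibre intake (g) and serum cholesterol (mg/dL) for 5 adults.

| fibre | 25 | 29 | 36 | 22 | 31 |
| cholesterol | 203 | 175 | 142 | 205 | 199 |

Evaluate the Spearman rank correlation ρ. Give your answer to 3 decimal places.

-0.900

Rank fibre: 2, 3, 5, 1, 4
Rank cholesterol: 4, 2, 1, 5, 3
d = rank(fibre) − rank(cholesterol): -2, 1, 4, -4, 1; Σd² = 38
ρ = 1 − 6Σd² / [n(n²−1)] = 1 − 6×38 / (5×24) = 1 − 228/120 ≈ -0.900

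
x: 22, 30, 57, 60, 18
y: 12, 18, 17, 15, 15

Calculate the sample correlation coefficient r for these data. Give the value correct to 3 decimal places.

0.347

n = 5, Σx = 187, Σy = 77, Σx² = 8557, Σy² = 1207, Σxy = 2943
nΣxy − ΣxΣy = 14715 − 14399 = 316
nΣx² − (Σx)² = 42785 − 34969 = 7816; nΣy² − (Σy)² = 6035 − 5929 = 106
r = 316 / √(7816 × 106) = 316 / 910.2176 ≈ 0.347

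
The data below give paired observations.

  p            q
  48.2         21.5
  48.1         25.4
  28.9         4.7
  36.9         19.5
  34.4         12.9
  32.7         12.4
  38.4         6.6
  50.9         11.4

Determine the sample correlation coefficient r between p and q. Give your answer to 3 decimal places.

0.581

n = 8, Σp = 318.5, Σq = 114.4, Σp² = 13151.69, Σq² = 2003.44, Σpq = 4796.36
nΣpq − ΣpΣq = 38370.88 − 36436.4 = 1934.48
nΣp² − (Σp)² = 105213.52 − 101442.25 = 3771.27; nΣq² − (Σq)² = 16027.52 − 13087.36 = 2940.16
r = 1934.48 / √(3771.27 × 2940.16) = 1934.48 / 3329.8855 ≈ 0.581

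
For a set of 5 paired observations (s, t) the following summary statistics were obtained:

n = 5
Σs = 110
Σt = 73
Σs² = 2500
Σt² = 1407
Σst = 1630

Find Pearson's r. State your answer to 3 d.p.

0.145

r = (nΣst − ΣsΣt) / √[(nΣs² − (Σs)²)(nΣt² − (Σt)²)]
Numerator: 5×1630 − 110×73 = 120
Denominator: √[(12500 − 12100)(7035 − 5329)] = √[400 × 1706] = 826.0751
r = 120 / 826.0751 ≈ 0.145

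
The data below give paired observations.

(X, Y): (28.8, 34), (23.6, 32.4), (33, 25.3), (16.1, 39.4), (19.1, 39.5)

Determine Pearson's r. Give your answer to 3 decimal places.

n = 5, ΣX = 120.6, ΣY = 170.6, ΣX² = 3099.42, ΣY² = 5958.46, ΣXY = 3967.53
nΣXY − ΣXΣY = 19837.65 − 20574.36 = -736.71
nΣX² − (ΣX)² = 15497.1 − 14544.36 = 952.74; nΣY² − (ΣY)² = 29792.3 − 29104.36 = 687.94
r = -736.71 / √(952.74 × 687.94) = -736.71 / 809.5851 ≈ -0.910

-0.910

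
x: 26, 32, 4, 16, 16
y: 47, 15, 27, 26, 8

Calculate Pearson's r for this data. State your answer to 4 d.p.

0.0654

n = 5, Σx = 94, Σy = 123, Σx² = 2228, Σy² = 3903, Σxy = 2354
nΣxy − ΣxΣy = 11770 − 11562 = 208
nΣx² − (Σx)² = 11140 − 8836 = 2304; nΣy² − (Σy)² = 19515 − 15129 = 4386
r = 208 / √(2304 × 4386) = 208 / 3178.8904 ≈ 0.0654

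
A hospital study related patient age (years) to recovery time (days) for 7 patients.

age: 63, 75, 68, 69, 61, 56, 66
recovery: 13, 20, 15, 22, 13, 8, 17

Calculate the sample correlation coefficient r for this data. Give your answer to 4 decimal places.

n = 7, Σx = 458, Σy = 108, Σx² = 30192, Σy² = 1800, Σxy = 7220
nΣxy − ΣxΣy = 50540 − 49464 = 1076
nΣx² − (Σx)² = 211344 − 209764 = 1580; nΣy² − (Σy)² = 12600 − 11664 = 936
r = 1076 / √(1580 × 936) = 1076 / 1216.0921 ≈ 0.8848

0.8848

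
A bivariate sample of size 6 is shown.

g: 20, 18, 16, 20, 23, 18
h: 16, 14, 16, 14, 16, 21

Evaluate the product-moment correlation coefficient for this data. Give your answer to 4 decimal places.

-0.1679

n = 6, Σg = 115, Σh = 97, Σg² = 2233, Σh² = 1601, Σgh = 1854
nΣgh − ΣgΣh = 11124 − 11155 = -31
nΣg² − (Σg)² = 13398 − 13225 = 173; nΣh² − (Σh)² = 9606 − 9409 = 197
r = -31 / √(173 × 197) = -31 / 184.6104 ≈ -0.1679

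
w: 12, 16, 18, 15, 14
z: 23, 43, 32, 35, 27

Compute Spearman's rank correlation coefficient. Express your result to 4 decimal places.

Rank w: 1, 4, 5, 3, 2
Rank z: 1, 5, 3, 4, 2
d = rank(w) − rank(z): 0, -1, 2, -1, 0; Σd² = 6
ρ = 1 − 6Σd² / [n(n²−1)] = 1 − 6×6 / (5×24) = 1 − 36/120 ≈ 0.7000

0.7000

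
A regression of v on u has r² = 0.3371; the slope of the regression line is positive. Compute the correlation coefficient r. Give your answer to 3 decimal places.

|r| = √0.3371 = 0.581
The association is positive, so r = 0.581.

0.581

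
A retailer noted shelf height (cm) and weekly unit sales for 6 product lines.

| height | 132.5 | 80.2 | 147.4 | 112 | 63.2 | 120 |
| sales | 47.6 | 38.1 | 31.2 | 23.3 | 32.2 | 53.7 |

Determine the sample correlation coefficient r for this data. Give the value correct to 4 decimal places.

0.1984

n = 6, Σx = 655.3, Σy = 226.1, Σx² = 76653.29, Σy² = 9154.23, Σxy = 25050.14
nΣxy − ΣxΣy = 150300.84 − 148163.33 = 2137.51
nΣx² − (Σx)² = 459919.74 − 429418.09 = 30501.65; nΣy² − (Σy)² = 54925.38 − 51121.21 = 3804.17
r = 2137.51 / √(30501.65 × 3804.17) = 2137.51 / 10771.8829 ≈ 0.1984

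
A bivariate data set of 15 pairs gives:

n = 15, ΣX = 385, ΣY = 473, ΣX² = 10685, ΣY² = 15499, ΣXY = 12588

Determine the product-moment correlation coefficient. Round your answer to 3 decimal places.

0.654

r = (nΣXY − ΣXΣY) / √[(nΣX² − (ΣX)²)(nΣY² − (ΣY)²)]
Numerator: 15×12588 − 385×473 = 6715
Denominator: √[(160275 − 148225)(232485 − 223729)] = √[12050 × 8756] = 10271.7963
r = 6715 / 10271.7963 ≈ 0.654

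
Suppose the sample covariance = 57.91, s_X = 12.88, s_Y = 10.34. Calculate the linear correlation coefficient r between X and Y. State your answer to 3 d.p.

r = Cov(X,Y) / (s_X · s_Y) = 57.91 / (12.88 × 10.34)
  = 57.91 / 133.1792 ≈ 0.435

0.435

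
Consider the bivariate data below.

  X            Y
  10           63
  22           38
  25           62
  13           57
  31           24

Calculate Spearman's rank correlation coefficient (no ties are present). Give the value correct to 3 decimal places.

-0.700

Rank X: 1, 3, 4, 2, 5
Rank Y: 5, 2, 4, 3, 1
d = rank(X) − rank(Y): -4, 1, 0, -1, 4; Σd² = 34
ρ = 1 − 6Σd² / [n(n²−1)] = 1 − 6×34 / (5×24) = 1 − 204/120 ≈ -0.700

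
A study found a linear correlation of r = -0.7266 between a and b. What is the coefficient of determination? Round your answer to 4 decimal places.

0.5279

r² = (-0.7266)² = 0.5279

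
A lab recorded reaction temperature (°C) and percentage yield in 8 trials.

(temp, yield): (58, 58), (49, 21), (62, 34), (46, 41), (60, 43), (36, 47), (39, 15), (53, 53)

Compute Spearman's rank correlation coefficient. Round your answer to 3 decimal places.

0.190

Rank temp: 6, 4, 8, 3, 7, 1, 2, 5
Rank yield: 8, 2, 3, 4, 5, 6, 1, 7
d = rank(temp) − rank(yield): -2, 2, 5, -1, 2, -5, 1, -2; Σd² = 68
ρ = 1 − 6Σd² / [n(n²−1)] = 1 − 6×68 / (8×63) = 1 − 408/504 ≈ 0.190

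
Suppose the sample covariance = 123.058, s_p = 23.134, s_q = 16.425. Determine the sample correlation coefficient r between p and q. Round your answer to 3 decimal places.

r = Cov(p,q) / (s_p · s_q) = 123.058 / (23.134 × 16.425)
  = 123.058 / 379.9760 ≈ 0.324

0.324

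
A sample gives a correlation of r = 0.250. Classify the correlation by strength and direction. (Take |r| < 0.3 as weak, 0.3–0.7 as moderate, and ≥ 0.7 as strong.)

r = 0.250 > 0 so the relationship is positive.
|r| = 0.250, which falls in the weak range.

weak positive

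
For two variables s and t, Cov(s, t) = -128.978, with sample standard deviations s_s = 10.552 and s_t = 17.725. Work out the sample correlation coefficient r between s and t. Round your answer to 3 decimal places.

r = Cov(s,t) / (s_s · s_t) = -128.978 / (10.552 × 17.725)
  = -128.978 / 187.0342 ≈ -0.690

-0.690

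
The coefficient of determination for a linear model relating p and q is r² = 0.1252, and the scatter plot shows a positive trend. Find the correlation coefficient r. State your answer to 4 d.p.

|r| = √0.1252 = 0.3538
The association is positive, so r = 0.3538.

0.3538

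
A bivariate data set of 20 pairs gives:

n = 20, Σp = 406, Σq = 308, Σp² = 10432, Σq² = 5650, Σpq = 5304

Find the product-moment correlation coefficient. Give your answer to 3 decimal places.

r = (nΣpq − ΣpΣq) / √[(nΣp² − (Σp)²)(nΣq² − (Σq)²)]
Numerator: 20×5304 − 406×308 = -18968
Denominator: √[(208640 − 164836)(113000 − 94864)] = √[43804 × 18136] = 28185.6230
r = -18968 / 28185.6230 ≈ -0.673

-0.673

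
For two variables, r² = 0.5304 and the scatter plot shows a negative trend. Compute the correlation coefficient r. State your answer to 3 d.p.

-0.728

|r| = √0.5304 = 0.728
The association is negative, so r = −0.728.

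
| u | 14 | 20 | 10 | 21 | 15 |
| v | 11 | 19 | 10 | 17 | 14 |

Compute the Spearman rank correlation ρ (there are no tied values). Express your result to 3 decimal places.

0.900

Rank u: 2, 4, 1, 5, 3
Rank v: 2, 5, 1, 4, 3
d = rank(u) − rank(v): 0, -1, 0, 1, 0; Σd² = 2
ρ = 1 − 6Σd² / [n(n²−1)] = 1 − 6×2 / (5×24) = 1 − 12/120 ≈ 0.900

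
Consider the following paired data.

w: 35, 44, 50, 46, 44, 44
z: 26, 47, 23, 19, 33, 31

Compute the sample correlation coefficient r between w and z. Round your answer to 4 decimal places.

-0.1164

n = 6, Σw = 263, Σz = 179, Σw² = 11649, Σz² = 5825, Σwz = 7818
nΣwz − ΣwΣz = 46908 − 47077 = -169
nΣw² − (Σw)² = 69894 − 69169 = 725; nΣz² − (Σz)² = 34950 − 32041 = 2909
r = -169 / √(725 × 2909) = -169 / 1452.2483 ≈ -0.1164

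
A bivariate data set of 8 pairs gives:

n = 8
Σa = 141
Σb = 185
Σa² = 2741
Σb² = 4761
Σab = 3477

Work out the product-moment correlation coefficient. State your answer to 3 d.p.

0.616

r = (nΣab − ΣaΣb) / √[(nΣa² − (Σa)²)(nΣb² − (Σb)²)]
Numerator: 8×3477 − 141×185 = 1731
Denominator: √[(21928 − 19881)(38088 − 34225)] = √[2047 × 3863] = 2812.0386
r = 1731 / 2812.0386 ≈ 0.616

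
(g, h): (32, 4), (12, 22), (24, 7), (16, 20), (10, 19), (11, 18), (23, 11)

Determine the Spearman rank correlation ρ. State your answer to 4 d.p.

-0.7143

Rank g: 7, 3, 6, 4, 1, 2, 5
Rank h: 1, 7, 2, 6, 5, 4, 3
d = rank(g) − rank(h): 6, -4, 4, -2, -4, -2, 2; Σd² = 96
ρ = 1 − 6Σd² / [n(n²−1)] = 1 − 6×96 / (7×48) = 1 − 576/336 ≈ -0.7143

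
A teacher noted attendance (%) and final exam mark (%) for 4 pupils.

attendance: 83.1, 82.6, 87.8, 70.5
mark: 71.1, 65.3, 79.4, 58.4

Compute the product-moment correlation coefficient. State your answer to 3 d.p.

n = 4, Σx = 324, Σy = 274.2, Σx² = 26407.46, Σy² = 19034.22, Σxy = 22390.71
nΣxy − ΣxΣy = 89562.84 − 88840.8 = 722.04
nΣx² − (Σx)² = 105629.84 − 104976 = 653.84; nΣy² − (Σy)² = 76136.88 − 75185.64 = 951.24
r = 722.04 / √(653.84 × 951.24) = 722.04 / 788.6436 ≈ 0.916

0.916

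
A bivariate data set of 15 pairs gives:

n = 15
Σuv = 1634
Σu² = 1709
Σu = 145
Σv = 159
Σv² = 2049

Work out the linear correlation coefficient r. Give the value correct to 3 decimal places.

r = (nΣuv − ΣuΣv) / √[(nΣu² − (Σu)²)(nΣv² − (Σv)²)]
Numerator: 15×1634 − 145×159 = 1455
Denominator: √[(25635 − 21025)(30735 − 25281)] = √[4610 × 5454] = 5014.2736
r = 1455 / 5014.2736 ≈ 0.290

0.290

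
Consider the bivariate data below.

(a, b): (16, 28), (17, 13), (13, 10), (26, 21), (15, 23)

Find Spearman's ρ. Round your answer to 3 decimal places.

Rank a: 3, 4, 1, 5, 2
Rank b: 5, 2, 1, 3, 4
d = rank(a) − rank(b): -2, 2, 0, 2, -2; Σd² = 16
ρ = 1 − 6Σd² / [n(n²−1)] = 1 − 6×16 / (5×24) = 1 − 96/120 ≈ 0.200

0.200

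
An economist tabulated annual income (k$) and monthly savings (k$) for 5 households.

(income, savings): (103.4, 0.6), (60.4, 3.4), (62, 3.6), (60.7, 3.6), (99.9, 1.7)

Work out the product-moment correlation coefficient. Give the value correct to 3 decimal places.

n = 5, Σx = 386.4, Σy = 12.9, Σx² = 31848.22, Σy² = 40.73, Σxy = 878.95
nΣxy − ΣxΣy = 4394.75 − 4984.56 = -589.81
nΣx² − (Σx)² = 159241.1 − 149304.96 = 9936.14; nΣy² − (Σy)² = 203.65 − 166.41 = 37.24
r = -589.81 / √(9936.14 × 37.24) = -589.81 / 608.2942 ≈ -0.970

-0.970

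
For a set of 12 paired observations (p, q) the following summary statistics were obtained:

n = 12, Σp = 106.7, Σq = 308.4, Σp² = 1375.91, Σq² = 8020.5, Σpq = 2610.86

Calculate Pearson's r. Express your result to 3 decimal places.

-0.653

r = (nΣpq − ΣpΣq) / √[(nΣp² − (Σp)²)(nΣq² − (Σq)²)]
Numerator: 12×2610.86 − 106.7×308.4 = -1575.96
Denominator: √[(16510.92 − 11384.89)(96246 − 95110.56)] = √[5126.03 × 1135.44] = 2412.5297
r = -1575.96 / 2412.5297 ≈ -0.653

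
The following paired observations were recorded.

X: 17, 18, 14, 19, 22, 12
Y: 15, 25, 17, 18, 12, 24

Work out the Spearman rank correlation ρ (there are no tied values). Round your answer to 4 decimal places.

Rank X: 3, 4, 2, 5, 6, 1
Rank Y: 2, 6, 3, 4, 1, 5
d = rank(X) − rank(Y): 1, -2, -1, 1, 5, -4; Σd² = 48
ρ = 1 − 6Σd² / [n(n²−1)] = 1 − 6×48 / (6×35) = 1 − 288/210 ≈ -0.3714

-0.3714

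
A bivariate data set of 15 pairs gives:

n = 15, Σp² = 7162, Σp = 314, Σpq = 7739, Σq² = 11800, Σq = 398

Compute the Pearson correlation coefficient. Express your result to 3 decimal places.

-0.693

r = (nΣpq − ΣpΣq) / √[(nΣp² − (Σp)²)(nΣq² − (Σq)²)]
Numerator: 15×7739 − 314×398 = -8887
Denominator: √[(107430 − 98596)(177000 − 158404)] = √[8834 × 18596] = 12817.0614
r = -8887 / 12817.0614 ≈ -0.693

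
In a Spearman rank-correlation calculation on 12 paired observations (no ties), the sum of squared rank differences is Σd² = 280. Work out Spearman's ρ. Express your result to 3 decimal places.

0.021

ρ = 1 − 6Σd² / [n(n²−1)] = 1 − 6×280 / (12×143)
  = 1 − 1680/1716 = 1 − 0.9790 ≈ 0.021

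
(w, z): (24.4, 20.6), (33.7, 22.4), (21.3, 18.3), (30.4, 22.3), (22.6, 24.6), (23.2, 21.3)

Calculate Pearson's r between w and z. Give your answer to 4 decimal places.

0.3261

n = 6, Σw = 155.6, Σz = 129.5, Σw² = 4157.9, Σz² = 2817.15, Σwz = 3375.35
nΣwz − ΣwΣz = 20252.1 − 20150.2 = 101.9
nΣw² − (Σw)² = 24947.4 − 24211.36 = 736.04; nΣz² − (Σz)² = 16902.9 − 16770.25 = 132.65
r = 101.9 / √(736.04 × 132.65) = 101.9 / 312.4671 ≈ 0.3261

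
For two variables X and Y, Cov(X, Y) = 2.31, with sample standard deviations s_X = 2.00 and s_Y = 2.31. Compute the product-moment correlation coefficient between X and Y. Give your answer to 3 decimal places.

r = Cov(X,Y) / (s_X · s_Y) = 2.31 / (2.00 × 2.31)
  = 2.31 / 4.6200 ≈ 0.500

0.500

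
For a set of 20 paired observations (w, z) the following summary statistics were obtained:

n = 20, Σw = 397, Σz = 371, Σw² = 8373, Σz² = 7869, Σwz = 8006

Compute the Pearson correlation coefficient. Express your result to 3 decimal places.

0.920

r = (nΣwz − ΣwΣz) / √[(nΣw² − (Σw)²)(nΣz² − (Σz)²)]
Numerator: 20×8006 − 397×371 = 12833
Denominator: √[(167460 − 157609)(157380 − 137641)] = √[9851 × 19739] = 13944.4931
r = 12833 / 13944.4931 ≈ 0.920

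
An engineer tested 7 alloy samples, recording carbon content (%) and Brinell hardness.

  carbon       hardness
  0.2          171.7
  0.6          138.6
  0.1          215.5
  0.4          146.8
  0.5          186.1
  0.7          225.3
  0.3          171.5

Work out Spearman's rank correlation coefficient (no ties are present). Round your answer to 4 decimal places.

-0.0357

Rank carbon: 2, 6, 1, 4, 5, 7, 3
Rank hardness: 4, 1, 6, 2, 5, 7, 3
d = rank(carbon) − rank(hardness): -2, 5, -5, 2, 0, 0, 0; Σd² = 58
ρ = 1 − 6Σd² / [n(n²−1)] = 1 − 6×58 / (7×48) = 1 − 348/336 ≈ -0.0357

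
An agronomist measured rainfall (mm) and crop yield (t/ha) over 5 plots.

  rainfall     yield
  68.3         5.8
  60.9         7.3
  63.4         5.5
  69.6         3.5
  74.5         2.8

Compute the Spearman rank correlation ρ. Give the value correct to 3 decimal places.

-0.900

Rank rainfall: 3, 1, 2, 4, 5
Rank yield: 4, 5, 3, 2, 1
d = rank(rainfall) − rank(yield): -1, -4, -1, 2, 4; Σd² = 38
ρ = 1 − 6Σd² / [n(n²−1)] = 1 − 6×38 / (5×24) = 1 − 228/120 ≈ -0.900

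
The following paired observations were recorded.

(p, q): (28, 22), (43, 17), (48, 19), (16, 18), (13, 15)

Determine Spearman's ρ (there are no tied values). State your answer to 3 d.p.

0.500

Rank p: 3, 4, 5, 2, 1
Rank q: 5, 2, 4, 3, 1
d = rank(p) − rank(q): -2, 2, 1, -1, 0; Σd² = 10
ρ = 1 − 6Σd² / [n(n²−1)] = 1 − 6×10 / (5×24) = 1 − 60/120 ≈ 0.500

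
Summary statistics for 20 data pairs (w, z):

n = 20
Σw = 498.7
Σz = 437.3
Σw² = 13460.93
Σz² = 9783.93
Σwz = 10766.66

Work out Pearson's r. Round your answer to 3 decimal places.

-0.288

r = (nΣwz − ΣwΣz) / √[(nΣw² − (Σw)²)(nΣz² − (Σz)²)]
Numerator: 20×10766.66 − 498.7×437.3 = -2748.31
Denominator: √[(269218.6 − 248701.69)(195678.6 − 191231.29)] = √[20516.91 × 4447.31] = 9552.2280
r = -2748.31 / 9552.2280 ≈ -0.288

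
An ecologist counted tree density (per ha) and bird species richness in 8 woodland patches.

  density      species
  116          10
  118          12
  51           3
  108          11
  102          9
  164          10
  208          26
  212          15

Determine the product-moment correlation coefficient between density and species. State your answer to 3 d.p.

0.825

n = 8, Σx = 1079, Σy = 96, Σx² = 167153, Σy² = 1456, Σxy = 15063
nΣxy − ΣxΣy = 120504 − 103584 = 16920
nΣx² − (Σx)² = 1337224 − 1164241 = 172983; nΣy² − (Σy)² = 11648 − 9216 = 2432
r = 16920 / √(172983 × 2432) = 16920 / 20510.8424 ≈ 0.825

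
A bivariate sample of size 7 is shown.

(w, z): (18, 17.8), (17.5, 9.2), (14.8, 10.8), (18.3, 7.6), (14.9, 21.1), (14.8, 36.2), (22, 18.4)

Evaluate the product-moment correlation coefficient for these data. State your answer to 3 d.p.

-0.296

n = 7, Σw = 120.3, Σz = 121.1, Σw² = 2109.23, Σz² = 2670.09, Σwz = 2035.27
nΣwz − ΣwΣz = 14246.89 − 14568.33 = -321.44
nΣw² − (Σw)² = 14764.61 − 14472.09 = 292.52; nΣz² − (Σz)² = 18690.63 − 14665.21 = 4025.42
r = -321.44 / √(292.52 × 4025.42) = -321.44 / 1085.1340 ≈ -0.296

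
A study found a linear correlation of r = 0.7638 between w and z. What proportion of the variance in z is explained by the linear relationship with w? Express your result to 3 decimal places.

r² = (0.7638)² = 0.583

0.583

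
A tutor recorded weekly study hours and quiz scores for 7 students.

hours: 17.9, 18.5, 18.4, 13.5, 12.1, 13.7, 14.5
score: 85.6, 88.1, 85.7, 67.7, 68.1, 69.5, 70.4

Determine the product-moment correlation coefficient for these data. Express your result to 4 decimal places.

0.9763

n = 7, Σx = 108.6, Σy = 535.1, Σx² = 1727.82, Σy² = 41440.77, Σxy = 8449.88
nΣxy − ΣxΣy = 59149.16 − 58111.86 = 1037.3
nΣx² − (Σx)² = 12094.74 − 11793.96 = 300.78; nΣy² − (Σy)² = 290085.39 − 286332.01 = 3753.38
r = 1037.3 / √(300.78 × 3753.38) = 1037.3 / 1062.5167 ≈ 0.9763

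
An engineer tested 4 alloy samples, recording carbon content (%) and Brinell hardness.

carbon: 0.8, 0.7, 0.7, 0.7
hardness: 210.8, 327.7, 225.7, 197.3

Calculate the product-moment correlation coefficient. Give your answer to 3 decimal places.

-0.332

n = 4, Σx = 2.9, Σy = 961.5, Σx² = 2.11, Σy² = 241691.71, Σxy = 694.13
nΣxy − ΣxΣy = 2776.52 − 2788.35 = -11.83
nΣx² − (Σx)² = 8.44 − 8.41 = 0.03; nΣy² − (Σy)² = 966766.84 − 924482.25 = 42284.59
r = -11.83 / √(0.03 × 42284.59) = -11.83 / 35.6165 ≈ -0.332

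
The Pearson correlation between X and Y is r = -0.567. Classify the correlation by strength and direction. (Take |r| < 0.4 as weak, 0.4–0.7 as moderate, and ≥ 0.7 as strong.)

r = -0.567 < 0 so the relationship is negative.
|r| = 0.567, which falls in the moderate range.

moderate negative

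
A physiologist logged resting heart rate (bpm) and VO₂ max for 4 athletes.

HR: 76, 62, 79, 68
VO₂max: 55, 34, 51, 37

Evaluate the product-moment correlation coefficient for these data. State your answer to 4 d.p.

n = 4, Σx = 285, Σy = 177, Σx² = 20485, Σy² = 8151, Σxy = 12833
nΣxy − ΣxΣy = 51332 − 50445 = 887
nΣx² − (Σx)² = 81940 − 81225 = 715; nΣy² − (Σy)² = 32604 − 31329 = 1275
r = 887 / √(715 × 1275) = 887 / 954.7906 ≈ 0.9290

0.9290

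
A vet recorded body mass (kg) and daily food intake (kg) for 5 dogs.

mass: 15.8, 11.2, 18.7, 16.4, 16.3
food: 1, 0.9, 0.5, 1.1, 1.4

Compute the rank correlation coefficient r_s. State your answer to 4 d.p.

-0.1000

Rank mass: 2, 1, 5, 4, 3
Rank food: 3, 2, 1, 4, 5
d = rank(mass) − rank(food): -1, -1, 4, 0, -2; Σd² = 22
ρ = 1 − 6Σd² / [n(n²−1)] = 1 − 6×22 / (5×24) = 1 − 132/120 ≈ -0.1000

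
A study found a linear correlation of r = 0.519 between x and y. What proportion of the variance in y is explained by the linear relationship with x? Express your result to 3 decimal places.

r² = (0.519)² = 0.269

0.269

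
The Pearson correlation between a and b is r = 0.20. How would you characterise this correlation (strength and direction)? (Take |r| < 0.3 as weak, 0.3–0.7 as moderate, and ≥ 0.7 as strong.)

r = 0.20 > 0 so the relationship is positive.
|r| = 0.20, which falls in the weak range.

weak positive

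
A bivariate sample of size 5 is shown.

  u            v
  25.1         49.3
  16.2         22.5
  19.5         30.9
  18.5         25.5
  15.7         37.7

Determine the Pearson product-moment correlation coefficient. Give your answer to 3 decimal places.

n = 5, Σu = 95, Σv = 165.9, Σu² = 1861.44, Σv² = 5963.09, Σuv = 3268.12
nΣuv − ΣuΣv = 16340.6 − 15760.5 = 580.1
nΣu² − (Σu)² = 9307.2 − 9025 = 282.2; nΣv² − (Σv)² = 29815.45 − 27522.81 = 2292.64
r = 580.1 / √(282.2 × 2292.64) = 580.1 / 804.3525 ≈ 0.721

0.721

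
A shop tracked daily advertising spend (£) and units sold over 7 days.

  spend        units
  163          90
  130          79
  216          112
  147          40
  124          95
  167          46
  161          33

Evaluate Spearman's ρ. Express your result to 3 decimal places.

Rank spend: 5, 2, 7, 3, 1, 6, 4
Rank units: 5, 4, 7, 2, 6, 3, 1
d = rank(spend) − rank(units): 0, -2, 0, 1, -5, 3, 3; Σd² = 48
ρ = 1 − 6Σd² / [n(n²−1)] = 1 − 6×48 / (7×48) = 1 − 288/336 ≈ 0.143

0.143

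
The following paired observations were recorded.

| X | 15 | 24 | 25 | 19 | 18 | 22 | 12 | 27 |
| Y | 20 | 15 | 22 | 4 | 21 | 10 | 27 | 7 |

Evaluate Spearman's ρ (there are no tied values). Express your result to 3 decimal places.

-0.429

Rank X: 2, 6, 7, 4, 3, 5, 1, 8
Rank Y: 5, 4, 7, 1, 6, 3, 8, 2
d = rank(X) − rank(Y): -3, 2, 0, 3, -3, 2, -7, 6; Σd² = 120
ρ = 1 − 6Σd² / [n(n²−1)] = 1 − 6×120 / (8×63) = 1 − 720/504 ≈ -0.429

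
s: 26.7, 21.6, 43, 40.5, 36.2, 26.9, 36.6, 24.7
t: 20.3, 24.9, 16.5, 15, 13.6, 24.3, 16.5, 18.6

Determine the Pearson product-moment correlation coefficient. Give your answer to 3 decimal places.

-0.805

n = 8, Σs = 256.2, Σt = 149.7, Σs² = 8652.4, Σt² = 2923.01, Σst = 4606.16
nΣst − ΣsΣt = 36849.28 − 38353.14 = -1503.86
nΣs² − (Σs)² = 69219.2 − 65638.44 = 3580.76; nΣt² − (Σt)² = 23384.08 − 22410.09 = 973.99
r = -1503.86 / √(3580.76 × 973.99) = -1503.86 / 1867.5183 ≈ -0.805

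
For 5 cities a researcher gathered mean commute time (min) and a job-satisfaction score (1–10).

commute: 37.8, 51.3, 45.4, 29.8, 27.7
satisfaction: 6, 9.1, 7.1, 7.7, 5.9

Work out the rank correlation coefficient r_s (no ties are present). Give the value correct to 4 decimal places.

Rank commute: 3, 5, 4, 2, 1
Rank satisfaction: 2, 5, 3, 4, 1
d = rank(commute) − rank(satisfaction): 1, 0, 1, -2, 0; Σd² = 6
ρ = 1 − 6Σd² / [n(n²−1)] = 1 − 6×6 / (5×24) = 1 − 36/120 ≈ 0.7000

0.7000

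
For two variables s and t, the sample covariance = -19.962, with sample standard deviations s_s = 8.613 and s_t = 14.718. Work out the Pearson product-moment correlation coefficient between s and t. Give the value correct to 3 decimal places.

r = Cov(s,t) / (s_s · s_t) = -19.962 / (8.613 × 14.718)
  = -19.962 / 126.7661 ≈ -0.157

-0.157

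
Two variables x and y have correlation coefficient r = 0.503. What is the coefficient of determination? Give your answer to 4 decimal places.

r² = (0.503)² = 0.2530

0.2530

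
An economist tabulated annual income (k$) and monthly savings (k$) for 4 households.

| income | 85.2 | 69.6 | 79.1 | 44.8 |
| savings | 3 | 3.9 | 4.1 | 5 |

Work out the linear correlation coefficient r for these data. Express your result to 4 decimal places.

n = 4, Σx = 278.7, Σy = 16, Σx² = 20367.05, Σy² = 66.02, Σxy = 1075.35
nΣxy − ΣxΣy = 4301.4 − 4459.2 = -157.8
nΣx² − (Σx)² = 81468.2 − 77673.69 = 3794.51; nΣy² − (Σy)² = 264.08 − 256 = 8.08
r = -157.8 / √(3794.51 × 8.08) = -157.8 / 175.0989 ≈ -0.9012

-0.9012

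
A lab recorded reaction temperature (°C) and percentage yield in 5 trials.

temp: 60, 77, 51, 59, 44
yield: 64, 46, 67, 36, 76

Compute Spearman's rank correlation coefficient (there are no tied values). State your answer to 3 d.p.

-0.700

Rank temp: 4, 5, 2, 3, 1
Rank yield: 3, 2, 4, 1, 5
d = rank(temp) − rank(yield): 1, 3, -2, 2, -4; Σd² = 34
ρ = 1 − 6Σd² / [n(n²−1)] = 1 − 6×34 / (5×24) = 1 − 204/120 ≈ -0.700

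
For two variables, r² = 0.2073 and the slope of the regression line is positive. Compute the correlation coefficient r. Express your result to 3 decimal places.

0.455

|r| = √0.2073 = 0.455
The association is positive, so r = 0.455.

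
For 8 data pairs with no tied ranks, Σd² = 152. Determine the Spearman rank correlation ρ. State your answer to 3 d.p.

-0.810

ρ = 1 − 6Σd² / [n(n²−1)] = 1 − 6×152 / (8×63)
  = 1 − 912/504 = 1 − 1.8095 ≈ -0.810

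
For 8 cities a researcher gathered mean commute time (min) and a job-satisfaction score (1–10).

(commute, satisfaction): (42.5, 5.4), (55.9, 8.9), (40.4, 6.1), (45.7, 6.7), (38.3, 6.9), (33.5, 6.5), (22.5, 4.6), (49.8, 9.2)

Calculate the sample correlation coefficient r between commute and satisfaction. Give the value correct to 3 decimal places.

n = 8, Σx = 328.6, Σy = 54.3, Σx² = 14227.14, Σy² = 386.13, Σxy = 2323.32
nΣxy − ΣxΣy = 18586.56 − 17842.98 = 743.58
nΣx² − (Σx)² = 113817.12 − 107977.96 = 5839.16; nΣy² − (Σy)² = 3089.04 − 2948.49 = 140.55
r = 743.58 / √(5839.16 × 140.55) = 743.58 / 905.9216 ≈ 0.821

0.821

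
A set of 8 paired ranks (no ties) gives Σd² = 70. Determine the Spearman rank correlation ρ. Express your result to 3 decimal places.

0.167

ρ = 1 − 6Σd² / [n(n²−1)] = 1 − 6×70 / (8×63)
  = 1 − 420/504 = 1 − 0.8333 ≈ 0.167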